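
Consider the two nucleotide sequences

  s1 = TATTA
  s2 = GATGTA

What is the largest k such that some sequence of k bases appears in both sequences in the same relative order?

4

Pick A (s1 #2, s2 #2), T (s1 #3, s2 #3), T (s1 #4, s2 #5), A (s1 #5, s2 #6); all 4 bases appear in both, in order, and the DP table's final entry dp[5][6] is also 4, so no common subsequence is longer.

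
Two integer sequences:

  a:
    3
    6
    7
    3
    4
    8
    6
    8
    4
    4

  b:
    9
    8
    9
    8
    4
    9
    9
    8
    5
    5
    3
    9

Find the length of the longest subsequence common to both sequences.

One common subsequence of length 3: 8 (a #6, b #2) → 8 (a #8, b #4) → 4 (a #9, b #5). The LCS DP gives dp[10][12] = 3, so this is optimal.

3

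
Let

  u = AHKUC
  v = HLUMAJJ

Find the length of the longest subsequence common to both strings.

2

Let dp[i][j] be the LCS length of the first i characters of u and the first j characters of v. dp[i][j] = dp[i-1][j-1]+1 when the i-th and j-th characters match, else max(dp[i-1][j], dp[i][j-1]).
    ·  H  L  U  M  A  J  J
 ·  0  0  0  0  0  0  0  0
 A  0  0  0  0  0  1  1  1
 H  0  1  1  1  1  1  1  1
 K  0  1  1  1  1  1  1  1
 U  0  1  1  2  2  2  2  2
 C  0  1  1  2  2  2  2  2
dp[5][7] = 2. One LCS (by backtracking along matches): HU.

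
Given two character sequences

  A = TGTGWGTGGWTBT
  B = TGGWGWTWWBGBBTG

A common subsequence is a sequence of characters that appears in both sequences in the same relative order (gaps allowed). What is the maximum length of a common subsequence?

Taking T [1,1] → G [2,2] → G [4,3] → W [5,4] → G [6,5] → T [7,7] → G [8,11] → B [12,13] → T [13,14] gives a common subsequence of length 9, and the DP table's final entry dp[13][15] is also 9, so no common subsequence is longer.

9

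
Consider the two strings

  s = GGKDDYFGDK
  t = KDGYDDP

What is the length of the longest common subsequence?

Match K at s[3]=t[1]; then D at s[4]=t[2]; then D at s[5]=t[5]; then D at s[9]=t[6] — 4 characters in the same relative order in both. The LCS DP gives dp[10][7] = 4, so this is optimal.

4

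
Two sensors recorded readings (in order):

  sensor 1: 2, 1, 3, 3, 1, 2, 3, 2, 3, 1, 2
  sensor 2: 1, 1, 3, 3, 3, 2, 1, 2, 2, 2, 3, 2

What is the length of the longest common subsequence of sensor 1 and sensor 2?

8

Let dp[i][j] be the LCS length of the first i values of sensor 1 and the first j values of sensor 2. dp[i][j] = dp[i-1][j-1]+1 when the i-th and j-th values match, else max(dp[i-1][j], dp[i][j-1]).
    ·  1  1  3  3  3  2  1  2  2  2  3  2
 ·  0  0  0  0  0  0  0  0  0  0  0  0  0
 2  0  0  0  0  0  0  1  1  1  1  1  1  1
 1  0  1  1  1  1  1  1  2  2  2  2  2  2
 3  0  1  1  2  2  2  2  2  2  2  2  3  3
 3  0  1  1  2  3  3  3  3  3  3  3  3  3
 1  0  1  2  2  3  3  3  4  4  4  4  4  4
 2  0  1  2  2  3  3  4  4  5  5  5  5  5
 3  0  1  2  3  3  4  4  4  5  5  5  6  6
 2  0  1  2  3  3  4  5  5  5  6  6  6  7
 3  0  1  2  3  4  4  5  5  5  6  6  7  7
 1  0  1  2  3  4  4  5  6  6  6  6  7  7
 2  0  1  2  3  4  4  5  6  7  7  7  7  8
dp[11][12] = 8. One LCS (by backtracking along matches): 1, 3, 3, 1, 2, 2, 3, 2.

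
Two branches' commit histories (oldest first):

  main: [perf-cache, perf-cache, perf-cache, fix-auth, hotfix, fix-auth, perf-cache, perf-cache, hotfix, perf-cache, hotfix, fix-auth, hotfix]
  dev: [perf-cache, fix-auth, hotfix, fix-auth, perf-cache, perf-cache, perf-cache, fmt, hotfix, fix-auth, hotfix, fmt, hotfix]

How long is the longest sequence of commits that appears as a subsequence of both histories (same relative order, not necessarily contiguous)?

10

Match perf-cache at main[3]=dev[1]; then fix-auth at main[4]=dev[2]; then hotfix at main[5]=dev[3]; then fix-auth at main[6]=dev[4]; then perf-cache at main[7]=dev[5]; then perf-cache at main[8]=dev[6]; then perf-cache at main[10]=dev[7]; then hotfix at main[11]=dev[9]; then fix-auth at main[12]=dev[10]; then hotfix at main[13]=dev[13] — 10 commits in the same relative order in both, and the DP table's final entry dp[13][13] is also 10, so no common subsequence is longer.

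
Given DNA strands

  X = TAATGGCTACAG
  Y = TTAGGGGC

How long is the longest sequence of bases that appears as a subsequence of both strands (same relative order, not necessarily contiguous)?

5

Let dp[i][j] be the LCS length of the first i bases of X and the first j bases of Y. dp[i][j] = dp[i-1][j-1]+1 when the i-th and j-th bases match, else max(dp[i-1][j], dp[i][j-1]).
    ·  T  T  A  G  G  G  G  C
 ·  0  0  0  0  0  0  0  0  0
 T  0  1  1  1  1  1  1  1  1
 A  0  1  1  2  2  2  2  2  2
 A  0  1  1  2  2  2  2  2  2
 T  0  1  2  2  2  2  2  2  2
 G  0  1  2  2  3  3  3  3  3
 G  0  1  2  2  3  4  4  4  4
 C  0  1  2  2  3  4  4  4  5
 T  0  1  2  2  3  4  4  4  5
 A  0  1  2  3  3  4  4  4  5
 C  0  1  2  3  3  4  4  4  5
 A  0  1  2  3  3  4  4  4  5
 G  0  1  2  3  4  4  5  5  5
dp[12][8] = 5. One LCS (by backtracking along matches): TAGGC.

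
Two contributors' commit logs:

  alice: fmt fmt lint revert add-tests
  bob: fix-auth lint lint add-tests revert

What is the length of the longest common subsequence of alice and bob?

Pick lint at alice[3]=bob[3], then revert at alice[4]=bob[5]; all 2 commits appear in both, in order. Since dp[5][5] = 2, nothing longer is possible.

2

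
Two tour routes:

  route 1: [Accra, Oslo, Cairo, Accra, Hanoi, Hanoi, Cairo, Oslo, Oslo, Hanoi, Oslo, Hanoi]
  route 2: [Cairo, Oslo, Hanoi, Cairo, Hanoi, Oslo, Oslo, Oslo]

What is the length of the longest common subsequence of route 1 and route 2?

6

Taking Oslo (route 1 #2, route 2 #2), then Cairo (route 1 #3, route 2 #4), then Hanoi (route 1 #6, route 2 #5), then Oslo (route 1 #8, route 2 #6), then Oslo (route 1 #9, route 2 #7), then Oslo (route 1 #11, route 2 #8) gives a common subsequence of length 6. Since dp[12][8] = 6, nothing longer is possible.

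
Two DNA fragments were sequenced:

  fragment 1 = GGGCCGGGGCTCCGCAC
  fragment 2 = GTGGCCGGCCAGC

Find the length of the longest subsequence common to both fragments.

11

Taking G at fragment 1[1]=fragment 2[1]; then G at fragment 1[2]=fragment 2[3]; then G at fragment 1[3]=fragment 2[4]; then C at fragment 1[4]=fragment 2[5]; then C at fragment 1[5]=fragment 2[6]; then G at fragment 1[8]=fragment 2[7]; then G at fragment 1[9]=fragment 2[8]; then C at fragment 1[10]=fragment 2[9]; then C at fragment 1[12]=fragment 2[10]; then G at fragment 1[14]=fragment 2[12]; then C at fragment 1[17]=fragment 2[13] gives a common subsequence of length 11. The LCS DP gives dp[17][13] = 11, so this is optimal.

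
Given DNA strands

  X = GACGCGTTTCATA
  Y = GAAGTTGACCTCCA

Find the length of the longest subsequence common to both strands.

8

Match G (X #1, Y #1), A (X #2, Y #3), G (X #6, Y #4), T (X #7, Y #5), T (X #8, Y #6), T (X #9, Y #11), C (X #10, Y #13), A (X #13, Y #14) — 8 bases in the same relative order in both. Since dp[13][14] = 8, nothing longer is possible.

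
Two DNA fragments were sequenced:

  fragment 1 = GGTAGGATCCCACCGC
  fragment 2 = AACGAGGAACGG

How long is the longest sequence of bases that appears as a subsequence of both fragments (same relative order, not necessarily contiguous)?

8

Pick G [2,4]; then A [4,5]; then G [5,6]; then G [6,7]; then A [7,8]; then A [12,9]; then C [13,10]; then G [15,12]; all 8 bases appear in both, in order. dp[16][12] = 8 confirms this is the maximum.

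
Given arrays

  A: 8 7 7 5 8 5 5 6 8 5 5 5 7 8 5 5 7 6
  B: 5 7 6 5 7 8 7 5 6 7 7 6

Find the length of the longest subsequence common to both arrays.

8

One common subsequence of length 8: 7 [2,2]; then 7 [3,5]; then 8 [5,6]; then 5 [7,8]; then 6 [8,9]; then 7 [13,10]; then 7 [17,11]; then 6 [18,12]. Since dp[18][12] = 8, nothing longer is possible.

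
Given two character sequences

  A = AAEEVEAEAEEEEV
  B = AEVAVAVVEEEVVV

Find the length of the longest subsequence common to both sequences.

Match A at A[2]=B[1]; then E at A[4]=B[2]; then V at A[5]=B[3]; then A at A[7]=B[4]; then A at A[9]=B[6]; then E at A[10]=B[9]; then E at A[11]=B[10]; then E at A[12]=B[11]; then V at A[14]=B[14] — 9 characters in the same relative order in both. dp[14][14] = 9 confirms this is the maximum.

9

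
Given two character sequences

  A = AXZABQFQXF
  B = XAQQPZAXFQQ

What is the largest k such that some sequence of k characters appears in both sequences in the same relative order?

6

Let dp[i][j] be the LCS length of the first i characters of A and the first j characters of B. dp[i][j] = dp[i-1][j-1]+1 when the i-th and j-th characters match, else max(dp[i-1][j], dp[i][j-1]).
    ·  X  A  Q  Q  P  Z  A  X  F  Q  Q
 ·  0  0  0  0  0  0  0  0  0  0  0  0
 A  0  0  1  1  1  1  1  1  1  1  1  1
 X  0  1  1  1  1  1  1  1  2  2  2  2
 Z  0  1  1  1  1  1  2  2  2  2  2  2
 A  0  1  2  2  2  2  2  3  3  3  3  3
 B  0  1  2  2  2  2  2  3  3  3  3  3
 Q  0  1  2  3  3  3  3  3  3  3  4  4
 F  0  1  2  3  3  3  3  3  3  4  4  4
 Q  0  1  2  3  4  4  4  4  4  4  5  5
 X  0  1  2  3  4  4  4  4  5  5  5  5
 F  0  1  2  3  4  4  4  4  5  6  6  6
dp[10][11] = 6. One LCS (by backtracking along matches): XAQQXF.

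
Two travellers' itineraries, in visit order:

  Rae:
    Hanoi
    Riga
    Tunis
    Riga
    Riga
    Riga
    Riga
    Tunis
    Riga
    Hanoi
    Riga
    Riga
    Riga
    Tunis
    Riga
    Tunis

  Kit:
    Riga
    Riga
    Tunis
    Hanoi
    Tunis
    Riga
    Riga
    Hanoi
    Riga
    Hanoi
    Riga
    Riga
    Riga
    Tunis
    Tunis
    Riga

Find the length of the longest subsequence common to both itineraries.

11

Pick Hanoi (Rae #1, Kit #4), Tunis (Rae #3, Kit #5), Riga (Rae #4, Kit #6), Riga (Rae #5, Kit #7), Riga (Rae #9, Kit #9), Hanoi (Rae #10, Kit #10), Riga (Rae #11, Kit #11), Riga (Rae #12, Kit #12), Riga (Rae #13, Kit #13), Tunis (Rae #14, Kit #15), Riga (Rae #15, Kit #16); all 11 stops appear in both, in order. Since dp[16][16] = 11, nothing longer is possible.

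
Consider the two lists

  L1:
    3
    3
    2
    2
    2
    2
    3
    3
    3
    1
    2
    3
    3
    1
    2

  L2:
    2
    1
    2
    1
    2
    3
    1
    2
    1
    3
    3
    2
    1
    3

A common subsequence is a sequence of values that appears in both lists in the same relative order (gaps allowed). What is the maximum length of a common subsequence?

Taking 2 [3,1]; then 2 [4,3]; then 2 [6,5]; then 3 [9,6]; then 1 [10,7]; then 2 [11,8]; then 3 [12,10]; then 3 [13,11]; then 1 [14,13] gives a common subsequence of length 9. dp[15][14] = 9 confirms this is the maximum.

9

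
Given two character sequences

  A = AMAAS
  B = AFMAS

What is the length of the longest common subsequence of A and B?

Let dp[i][j] be the LCS length of the first i characters of A and the first j characters of B. dp[i][j] = dp[i-1][j-1]+1 when the i-th and j-th characters match, else max(dp[i-1][j], dp[i][j-1]).
    ·  A  F  M  A  S
 ·  0  0  0  0  0  0
 A  0  1  1  1  1  1
 M  0  1  1  2  2  2
 A  0  1  1  2  3  3
 A  0  1  1  2  3  3
 S  0  1  1  2  3  4
dp[5][5] = 4. One LCS (by backtracking along matches): AMAS.

4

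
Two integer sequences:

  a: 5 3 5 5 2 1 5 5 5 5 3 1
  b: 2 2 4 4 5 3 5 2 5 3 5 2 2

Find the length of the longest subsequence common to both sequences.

6

One common subsequence of length 6: 5 [1,5]; then 3 [2,6]; then 5 [4,7]; then 2 [5,8]; then 5 [7,9]; then 5 [8,11]. Since dp[12][13] = 6, nothing longer is possible.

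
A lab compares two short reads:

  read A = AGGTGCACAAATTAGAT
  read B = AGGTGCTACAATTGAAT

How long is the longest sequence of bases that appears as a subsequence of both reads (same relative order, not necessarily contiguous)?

15

Match A (read A #1, read B #1) → G (read A #2, read B #2) → G (read A #3, read B #3) → T (read A #4, read B #4) → G (read A #5, read B #5) → C (read A #6, read B #6) → A (read A #7, read B #8) → C (read A #8, read B #9) → A (read A #10, read B #10) → A (read A #11, read B #11) → T (read A #12, read B #12) → T (read A #13, read B #13) → A (read A #14, read B #15) → A (read A #16, read B #16) → T (read A #17, read B #17) — 15 bases in the same relative order in both. dp[17][17] = 15 confirms this is the maximum.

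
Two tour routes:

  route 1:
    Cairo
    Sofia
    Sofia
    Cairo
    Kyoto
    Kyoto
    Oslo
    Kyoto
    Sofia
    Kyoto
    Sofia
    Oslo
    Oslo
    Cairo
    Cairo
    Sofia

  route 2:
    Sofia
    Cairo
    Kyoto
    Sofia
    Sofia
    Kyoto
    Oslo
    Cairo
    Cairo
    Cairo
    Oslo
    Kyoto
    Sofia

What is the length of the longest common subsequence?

9

Taking Sofia (route 1 #3, route 2 #1), then Cairo (route 1 #4, route 2 #2), then Kyoto (route 1 #5, route 2 #3), then Sofia (route 1 #9, route 2 #5), then Kyoto (route 1 #10, route 2 #6), then Oslo (route 1 #12, route 2 #7), then Cairo (route 1 #14, route 2 #9), then Cairo (route 1 #15, route 2 #10), then Sofia (route 1 #16, route 2 #13) gives a common subsequence of length 9, and the DP table's final entry dp[16][13] is also 9, so no common subsequence is longer.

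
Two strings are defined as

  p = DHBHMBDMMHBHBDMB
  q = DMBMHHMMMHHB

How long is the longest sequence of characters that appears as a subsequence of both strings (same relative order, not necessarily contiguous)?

9

Pick D at p[1]=q[1], then H at p[2]=q[5], then H at p[4]=q[6], then M at p[5]=q[7], then M at p[8]=q[8], then M at p[9]=q[9], then H at p[10]=q[10], then H at p[12]=q[11], then B at p[16]=q[12]; all 9 characters appear in both, in order. Since dp[16][12] = 9, nothing longer is possible.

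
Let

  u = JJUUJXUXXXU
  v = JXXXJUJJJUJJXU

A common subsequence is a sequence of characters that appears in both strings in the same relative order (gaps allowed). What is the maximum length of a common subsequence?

Match J (u #1, v #1), then J (u #2, v #5), then U (u #3, v #6), then U (u #4, v #10), then J (u #5, v #12), then X (u #10, v #13), then U (u #11, v #14) — 7 characters in the same relative order in both, and the DP table's final entry dp[11][14] is also 7, so no common subsequence is longer.

7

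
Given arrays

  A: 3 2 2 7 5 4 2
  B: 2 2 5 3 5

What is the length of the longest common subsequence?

Let dp[i][j] be the LCS length of the first i values of A and the first j values of B. dp[i][j] = dp[i-1][j-1]+1 when the i-th and j-th values match, else max(dp[i-1][j], dp[i][j-1]).
    ·  2  2  5  3  5
 ·  0  0  0  0  0  0
 3  0  0  0  0  1  1
 2  0  1  1  1  1  1
 2  0  1  2  2  2  2
 7  0  1  2  2  2  2
 5  0  1  2  3  3  3
 4  0  1  2  3  3  3
 2  0  1  2  3  3  3
dp[7][5] = 3. One LCS (by backtracking along matches): 2, 2, 5.

3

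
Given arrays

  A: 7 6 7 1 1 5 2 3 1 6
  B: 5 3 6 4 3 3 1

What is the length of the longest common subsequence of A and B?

3

Let dp[i][j] be the LCS length of the first i values of A and the first j values of B. dp[i][j] = dp[i-1][j-1]+1 when the i-th and j-th values match, else max(dp[i-1][j], dp[i][j-1]).
    ·  5  3  6  4  3  3  1
 ·  0  0  0  0  0  0  0  0
 7  0  0  0  0  0  0  0  0
 6  0  0  0  1  1  1  1  1
 7  0  0  0  1  1  1  1  1
 1  0  0  0  1  1  1  1  2
 1  0  0  0  1  1  1  1  2
 5  0  1  1  1  1  1  1  2
 2  0  1  1  1  1  1  1  2
 3  0  1  2  2  2  2  2  2
 1  0  1  2  2  2  2  2  3
 6  0  1  2  3  3  3  3  3
dp[10][7] = 3. One LCS (by backtracking along matches): 6, 3, 1.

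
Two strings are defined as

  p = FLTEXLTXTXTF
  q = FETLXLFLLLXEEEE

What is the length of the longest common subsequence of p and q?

Taking F at p[1]=q[1], then L at p[2]=q[4], then X at p[5]=q[5], then L at p[6]=q[10], then X at p[8]=q[11] gives a common subsequence of length 5. Since dp[12][15] = 5, nothing longer is possible.

5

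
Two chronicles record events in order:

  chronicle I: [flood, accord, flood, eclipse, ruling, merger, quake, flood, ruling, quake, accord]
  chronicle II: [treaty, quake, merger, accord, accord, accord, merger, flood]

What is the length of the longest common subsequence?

Taking accord at chronicle I[2]=chronicle II[6], merger at chronicle I[6]=chronicle II[7], flood at chronicle I[8]=chronicle II[8] gives a common subsequence of length 3. The LCS DP gives dp[11][8] = 3, so this is optimal.

3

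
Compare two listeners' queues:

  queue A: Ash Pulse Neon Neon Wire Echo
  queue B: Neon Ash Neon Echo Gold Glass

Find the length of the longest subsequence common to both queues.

Taking Ash (queue A #1, queue B #2) → Neon (queue A #4, queue B #3) → Echo (queue A #6, queue B #4) gives a common subsequence of length 3, and the DP table's final entry dp[6][6] is also 3, so no common subsequence is longer.

3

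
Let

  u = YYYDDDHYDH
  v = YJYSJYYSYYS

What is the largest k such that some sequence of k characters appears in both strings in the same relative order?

Let dp[i][j] be the LCS length of the first i characters of u and the first j characters of v. dp[i][j] = dp[i-1][j-1]+1 when the i-th and j-th characters match, else max(dp[i-1][j], dp[i][j-1]).
    ·  Y  J  Y  S  J  Y  Y  S  Y  Y  S
 ·  0  0  0  0  0  0  0  0  0  0  0  0
 Y  0  1  1  1  1  1  1  1  1  1  1  1
 Y  0  1  1  2  2  2  2  2  2  2  2  2
 Y  0  1  1  2  2  2  3  3  3  3  3  3
 D  0  1  1  2  2  2  3  3  3  3  3  3
 D  0  1  1  2  2  2  3  3  3  3  3  3
 D  0  1  1  2  2  2  3  3  3  3  3  3
 H  0  1  1  2  2  2  3  3  3  3  3  3
 Y  0  1  1  2  2  2  3  4  4  4  4  4
 D  0  1  1  2  2  2  3  4  4  4  4  4
 H  0  1  1  2  2  2  3  4  4  4  4  4
dp[10][11] = 4. One LCS (by backtracking along matches): YYYY.

4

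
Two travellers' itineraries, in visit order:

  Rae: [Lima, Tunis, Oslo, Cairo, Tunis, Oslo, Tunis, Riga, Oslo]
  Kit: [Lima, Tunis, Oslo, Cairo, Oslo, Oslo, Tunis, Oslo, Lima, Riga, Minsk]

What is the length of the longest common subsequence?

7

Pick Lima (Rae #1, Kit #1) → Tunis (Rae #2, Kit #2) → Oslo (Rae #3, Kit #3) → Cairo (Rae #4, Kit #4) → Tunis (Rae #5, Kit #7) → Oslo (Rae #6, Kit #8) → Riga (Rae #8, Kit #10); all 7 stops appear in both, in order, and the DP table's final entry dp[9][11] is also 7, so no common subsequence is longer.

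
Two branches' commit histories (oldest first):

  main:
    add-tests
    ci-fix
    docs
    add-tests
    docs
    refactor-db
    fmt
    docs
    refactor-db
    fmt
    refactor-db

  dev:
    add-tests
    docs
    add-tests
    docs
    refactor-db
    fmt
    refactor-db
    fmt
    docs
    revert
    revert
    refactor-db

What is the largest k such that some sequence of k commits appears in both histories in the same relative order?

9

One common subsequence of length 9: add-tests [1,1], docs [3,2], add-tests [4,3], docs [5,4], refactor-db [6,5], fmt [7,6], refactor-db [9,7], fmt [10,8], refactor-db [11,12]. dp[11][12] = 9 confirms this is the maximum.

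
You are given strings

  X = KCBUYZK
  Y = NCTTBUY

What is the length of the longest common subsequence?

4

Pick C (X #2, Y #2), then B (X #3, Y #5), then U (X #4, Y #6), then Y (X #5, Y #7); all 4 characters appear in both, in order, and the DP table's final entry dp[7][7] is also 4, so no common subsequence is longer.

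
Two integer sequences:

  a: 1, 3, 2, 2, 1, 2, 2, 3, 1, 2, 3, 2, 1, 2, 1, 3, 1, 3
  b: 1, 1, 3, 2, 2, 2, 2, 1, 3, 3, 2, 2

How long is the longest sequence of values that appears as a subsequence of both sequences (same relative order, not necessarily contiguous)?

Match 1 (a #1, b #2) → 3 (a #2, b #3) → 2 (a #3, b #4) → 2 (a #4, b #5) → 2 (a #6, b #6) → 2 (a #7, b #7) → 3 (a #8, b #9) → 3 (a #11, b #10) → 2 (a #12, b #11) → 2 (a #14, b #12) — 10 values in the same relative order in both, and the DP table's final entry dp[18][12] is also 10, so no common subsequence is longer.

10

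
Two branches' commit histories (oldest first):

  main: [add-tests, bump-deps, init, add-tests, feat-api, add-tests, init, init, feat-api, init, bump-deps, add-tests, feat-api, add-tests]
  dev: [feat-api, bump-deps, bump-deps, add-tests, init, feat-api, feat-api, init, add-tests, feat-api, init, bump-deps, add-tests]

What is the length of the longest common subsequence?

One common subsequence of length 8: add-tests at main[1]=dev[4], then init at main[3]=dev[5], then feat-api at main[5]=dev[7], then add-tests at main[6]=dev[9], then feat-api at main[9]=dev[10], then init at main[10]=dev[11], then bump-deps at main[11]=dev[12], then add-tests at main[14]=dev[13]. The LCS DP gives dp[14][13] = 8, so this is optimal.

8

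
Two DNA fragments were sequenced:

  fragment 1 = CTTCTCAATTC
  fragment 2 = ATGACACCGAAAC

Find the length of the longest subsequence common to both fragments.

Pick C [1,5], then C [4,7], then C [6,8], then A [7,11], then A [8,12], then C [11,13]; all 6 bases appear in both, in order, and the DP table's final entry dp[11][13] is also 6, so no common subsequence is longer.

6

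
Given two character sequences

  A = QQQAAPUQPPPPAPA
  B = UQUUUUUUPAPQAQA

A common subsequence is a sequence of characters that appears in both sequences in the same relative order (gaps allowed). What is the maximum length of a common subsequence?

6

Pick Q (A #1, B #2), A (A #5, B #10), P (A #6, B #11), Q (A #8, B #12), A (A #13, B #13), A (A #15, B #15); all 6 characters appear in both, in order, and the DP table's final entry dp[15][15] is also 6, so no common subsequence is longer.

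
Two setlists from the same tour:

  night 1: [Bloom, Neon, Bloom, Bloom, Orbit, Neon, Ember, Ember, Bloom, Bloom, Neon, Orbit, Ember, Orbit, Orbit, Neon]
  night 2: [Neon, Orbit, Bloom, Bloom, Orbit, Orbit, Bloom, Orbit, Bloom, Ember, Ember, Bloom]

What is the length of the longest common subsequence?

Match Bloom (night 1 #1, night 2 #3), Bloom (night 1 #3, night 2 #4), Bloom (night 1 #4, night 2 #7), Orbit (night 1 #5, night 2 #8), Ember (night 1 #7, night 2 #10), Ember (night 1 #8, night 2 #11), Bloom (night 1 #10, night 2 #12) — 7 songs in the same relative order in both. The LCS DP gives dp[16][12] = 7, so this is optimal.

7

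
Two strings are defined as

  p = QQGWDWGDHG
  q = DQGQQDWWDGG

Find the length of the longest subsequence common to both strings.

Taking Q (p #1, q #4) → Q (p #2, q #5) → W (p #4, q #8) → D (p #5, q #9) → G (p #7, q #10) → G (p #10, q #11) gives a common subsequence of length 6. dp[10][11] = 6 confirms this is the maximum.

6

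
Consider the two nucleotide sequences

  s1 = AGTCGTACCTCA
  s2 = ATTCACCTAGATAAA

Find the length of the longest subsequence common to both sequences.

8

One common subsequence of length 8: A at s1[1]=s2[1], then T at s1[3]=s2[3], then C at s1[4]=s2[4], then A at s1[7]=s2[5], then C at s1[8]=s2[6], then C at s1[9]=s2[7], then T at s1[10]=s2[12], then A at s1[12]=s2[15]. Since dp[12][15] = 8, nothing longer is possible.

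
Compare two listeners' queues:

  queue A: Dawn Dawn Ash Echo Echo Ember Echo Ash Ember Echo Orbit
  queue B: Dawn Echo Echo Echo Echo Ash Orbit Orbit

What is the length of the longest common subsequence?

Match Dawn at queue A[1]=queue B[1], Echo at queue A[4]=queue B[3], Echo at queue A[5]=queue B[4], Echo at queue A[7]=queue B[5], Ash at queue A[8]=queue B[6], Orbit at queue A[11]=queue B[8] — 6 songs in the same relative order in both, and the DP table's final entry dp[11][8] is also 6, so no common subsequence is longer.

6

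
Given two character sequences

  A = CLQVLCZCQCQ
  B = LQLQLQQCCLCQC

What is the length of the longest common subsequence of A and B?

7

Pick L at A[2]=B[3] → Q at A[3]=B[4] → L at A[5]=B[5] → C at A[6]=B[9] → C at A[8]=B[11] → Q at A[9]=B[12] → C at A[10]=B[13]; all 7 characters appear in both, in order. dp[11][13] = 7 confirms this is the maximum.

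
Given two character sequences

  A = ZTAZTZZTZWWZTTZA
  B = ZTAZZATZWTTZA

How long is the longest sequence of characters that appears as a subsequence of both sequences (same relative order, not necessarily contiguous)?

Match Z [1,1], then T [2,2], then A [3,3], then Z [4,4], then Z [6,5], then T [8,7], then Z [9,8], then W [11,9], then T [13,10], then T [14,11], then Z [15,12], then A [16,13] — 12 characters in the same relative order in both. dp[16][13] = 12 confirms this is the maximum.

12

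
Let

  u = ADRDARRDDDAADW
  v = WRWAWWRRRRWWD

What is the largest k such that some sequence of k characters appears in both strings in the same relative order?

Pick A at u[1]=v[4], R at u[3]=v[8], R at u[6]=v[9], R at u[7]=v[10], D at u[13]=v[13]; all 5 characters appear in both, in order. dp[14][13] = 5 confirms this is the maximum.

5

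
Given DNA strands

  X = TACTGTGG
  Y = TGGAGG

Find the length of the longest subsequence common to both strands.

4

Pick T (X #1, Y #1) → A (X #2, Y #4) → G (X #7, Y #5) → G (X #8, Y #6); all 4 bases appear in both, in order. dp[8][6] = 4 confirms this is the maximum.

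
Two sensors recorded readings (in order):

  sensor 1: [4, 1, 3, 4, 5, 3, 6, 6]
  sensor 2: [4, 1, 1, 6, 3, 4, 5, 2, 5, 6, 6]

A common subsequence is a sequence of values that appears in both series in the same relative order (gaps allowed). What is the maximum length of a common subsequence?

7

Match 4 (sensor 1 #1, sensor 2 #1), then 1 (sensor 1 #2, sensor 2 #3), then 3 (sensor 1 #3, sensor 2 #5), then 4 (sensor 1 #4, sensor 2 #6), then 5 (sensor 1 #5, sensor 2 #9), then 6 (sensor 1 #7, sensor 2 #10), then 6 (sensor 1 #8, sensor 2 #11) — 7 values in the same relative order in both, and the DP table's final entry dp[8][11] is also 7, so no common subsequence is longer.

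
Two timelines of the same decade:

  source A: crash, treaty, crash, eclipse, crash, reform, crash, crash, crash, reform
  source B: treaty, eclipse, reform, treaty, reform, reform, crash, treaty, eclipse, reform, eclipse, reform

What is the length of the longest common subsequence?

Match crash [1,7] → treaty [2,8] → eclipse [4,9] → reform [6,10] → reform [10,12] — 5 events in the same relative order in both, and the DP table's final entry dp[10][12] is also 5, so no common subsequence is longer.

5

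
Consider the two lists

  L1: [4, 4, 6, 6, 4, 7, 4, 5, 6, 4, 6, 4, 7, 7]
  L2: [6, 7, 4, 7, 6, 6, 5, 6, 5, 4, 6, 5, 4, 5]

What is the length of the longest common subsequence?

8

Pick 4 at L1[1]=L2[3], 6 at L1[3]=L2[5], 6 at L1[4]=L2[6], 5 at L1[8]=L2[7], 6 at L1[9]=L2[8], 4 at L1[10]=L2[10], 6 at L1[11]=L2[11], 4 at L1[12]=L2[13]; all 8 values appear in both, in order, and the DP table's final entry dp[14][14] is also 8, so no common subsequence is longer.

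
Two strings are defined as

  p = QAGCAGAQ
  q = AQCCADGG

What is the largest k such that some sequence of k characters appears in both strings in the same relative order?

Let dp[i][j] be the LCS length of the first i characters of p and the first j characters of q. dp[i][j] = dp[i-1][j-1]+1 when the i-th and j-th characters match, else max(dp[i-1][j], dp[i][j-1]).
    ·  A  Q  C  C  A  D  G  G
 ·  0  0  0  0  0  0  0  0  0
 Q  0  0  1  1  1  1  1  1  1
 A  0  1  1  1  1  2  2  2  2
 G  0  1  1  1  1  2  2  3  3
 C  0  1  1  2  2  2  2  3  3
 A  0  1  1  2  2  3  3  3  3
 G  0  1  1  2  2  3  3  4  4
 A  0  1  1  2  2  3  3  4  4
 Q  0  1  2  2  2  3  3  4  4
dp[8][8] = 4. One LCS (by backtracking along matches): QAGG.

4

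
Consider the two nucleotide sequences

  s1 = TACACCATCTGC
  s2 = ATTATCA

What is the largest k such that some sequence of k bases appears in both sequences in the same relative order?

Pick T [1,3]; then A [2,4]; then C [6,6]; then A [7,7]; all 4 bases appear in both, in order. Since dp[12][7] = 4, nothing longer is possible.

4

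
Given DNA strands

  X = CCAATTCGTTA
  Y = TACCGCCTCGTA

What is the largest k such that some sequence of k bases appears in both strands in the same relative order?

Match C (X #1, Y #6), then C (X #2, Y #7), then T (X #6, Y #8), then C (X #7, Y #9), then G (X #8, Y #10), then T (X #10, Y #11), then A (X #11, Y #12) — 7 bases in the same relative order in both. Since dp[11][12] = 7, nothing longer is possible.

7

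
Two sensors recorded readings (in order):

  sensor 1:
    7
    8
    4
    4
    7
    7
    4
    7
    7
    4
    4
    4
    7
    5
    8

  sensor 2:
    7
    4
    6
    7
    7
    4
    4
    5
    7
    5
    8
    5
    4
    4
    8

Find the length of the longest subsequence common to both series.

9

One common subsequence of length 9: 7 (sensor 1 #1, sensor 2 #1) → 4 (sensor 1 #3, sensor 2 #2) → 7 (sensor 1 #5, sensor 2 #4) → 7 (sensor 1 #6, sensor 2 #5) → 4 (sensor 1 #7, sensor 2 #7) → 7 (sensor 1 #8, sensor 2 #9) → 4 (sensor 1 #11, sensor 2 #13) → 4 (sensor 1 #12, sensor 2 #14) → 8 (sensor 1 #15, sensor 2 #15). The LCS DP gives dp[15][15] = 9, so this is optimal.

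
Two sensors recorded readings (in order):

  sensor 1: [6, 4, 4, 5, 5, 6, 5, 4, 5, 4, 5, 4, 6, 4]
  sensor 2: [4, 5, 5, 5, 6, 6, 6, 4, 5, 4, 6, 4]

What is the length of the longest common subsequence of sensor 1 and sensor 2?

9

Match 4 at sensor 1[2]=sensor 2[1] → 5 at sensor 1[4]=sensor 2[3] → 5 at sensor 1[5]=sensor 2[4] → 6 at sensor 1[6]=sensor 2[7] → 4 at sensor 1[10]=sensor 2[8] → 5 at sensor 1[11]=sensor 2[9] → 4 at sensor 1[12]=sensor 2[10] → 6 at sensor 1[13]=sensor 2[11] → 4 at sensor 1[14]=sensor 2[12] — 9 values in the same relative order in both. The LCS DP gives dp[14][12] = 9, so this is optimal.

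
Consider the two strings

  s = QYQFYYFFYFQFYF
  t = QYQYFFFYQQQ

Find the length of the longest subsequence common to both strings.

8

Match Q at s[1]=t[1], Y at s[2]=t[2], Q at s[3]=t[3], F at s[4]=t[5], F at s[7]=t[6], F at s[8]=t[7], Y at s[9]=t[8], Q at s[11]=t[11] — 8 characters in the same relative order in both. Since dp[14][11] = 8, nothing longer is possible.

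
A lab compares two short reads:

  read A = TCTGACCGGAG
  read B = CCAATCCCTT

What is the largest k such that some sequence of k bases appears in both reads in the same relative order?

Let dp[i][j] be the LCS length of the first i bases of read A and the first j bases of read B. dp[i][j] = dp[i-1][j-1]+1 when the i-th and j-th bases match, else max(dp[i-1][j], dp[i][j-1]).
    ·  C  C  A  A  T  C  C  C  T  T
 ·  0  0  0  0  0  0  0  0  0  0  0
 T  0  0  0  0  0  1  1  1  1  1  1
 C  0  1  1  1  1  1  2  2  2  2  2
 T  0  1  1  1  1  2  2  2  2  3  3
 G  0  1  1  1  1  2  2  2  2  3  3
 A  0  1  1  2  2  2  2  2  2  3  3
 C  0  1  2  2  2  2  3  3  3  3  3
 C  0  1  2  2  2  2  3  4  4  4  4
 G  0  1  2  2  2  2  3  4  4  4  4
 G  0  1  2  2  2  2  3  4  4  4  4
 A  0  1  2  3  3  3  3  4  4  4  4
 G  0  1  2  3  3  3  3  4  4  4  4
dp[11][10] = 4. One LCS (by backtracking along matches): TCCC.

4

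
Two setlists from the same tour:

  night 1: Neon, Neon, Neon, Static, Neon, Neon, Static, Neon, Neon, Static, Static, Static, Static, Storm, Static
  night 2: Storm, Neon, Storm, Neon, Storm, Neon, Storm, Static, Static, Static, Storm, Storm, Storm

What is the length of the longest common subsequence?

Taking Neon (night 1 #1, night 2 #2); then Neon (night 1 #2, night 2 #4); then Neon (night 1 #3, night 2 #6); then Static (night 1 #4, night 2 #8); then Static (night 1 #7, night 2 #9); then Static (night 1 #10, night 2 #10); then Storm (night 1 #14, night 2 #13) gives a common subsequence of length 7, and the DP table's final entry dp[15][13] is also 7, so no common subsequence is longer.

7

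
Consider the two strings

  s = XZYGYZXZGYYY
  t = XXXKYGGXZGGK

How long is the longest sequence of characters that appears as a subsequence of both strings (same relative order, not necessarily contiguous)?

6

Taking X (s #1, t #3), Y (s #3, t #5), G (s #4, t #7), X (s #7, t #8), Z (s #8, t #9), G (s #9, t #11) gives a common subsequence of length 6, and the DP table's final entry dp[12][12] is also 6, so no common subsequence is longer.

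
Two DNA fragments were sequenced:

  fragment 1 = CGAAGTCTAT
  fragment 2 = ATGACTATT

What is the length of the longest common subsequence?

6

Match G (fragment 1 #2, fragment 2 #3); then A (fragment 1 #4, fragment 2 #4); then C (fragment 1 #7, fragment 2 #5); then T (fragment 1 #8, fragment 2 #6); then A (fragment 1 #9, fragment 2 #7); then T (fragment 1 #10, fragment 2 #9) — 6 bases in the same relative order in both, and the DP table's final entry dp[10][9] is also 6, so no common subsequence is longer.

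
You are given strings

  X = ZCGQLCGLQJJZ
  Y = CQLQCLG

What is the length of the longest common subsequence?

5

Let dp[i][j] be the LCS length of the first i characters of X and the first j characters of Y. dp[i][j] = dp[i-1][j-1]+1 when the i-th and j-th characters match, else max(dp[i-1][j], dp[i][j-1]).
    ·  C  Q  L  Q  C  L  G
 ·  0  0  0  0  0  0  0  0
 Z  0  0  0  0  0  0  0  0
 C  0  1  1  1  1  1  1  1
 G  0  1  1  1  1  1  1  2
 Q  0  1  2  2  2  2  2  2
 L  0  1  2  3  3  3  3  3
 C  0  1  2  3  3  4  4  4
 G  0  1  2  3  3  4  4  5
 L  0  1  2  3  3  4  5  5
 Q  0  1  2  3  4  4  5  5
 J  0  1  2  3  4  4  5  5
 J  0  1  2  3  4  4  5  5
 Z  0  1  2  3  4  4  5  5
dp[12][7] = 5. One LCS (by backtracking along matches): CQLCG.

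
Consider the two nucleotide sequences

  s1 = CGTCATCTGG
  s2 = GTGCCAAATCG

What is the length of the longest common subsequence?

7

Let dp[i][j] be the LCS length of the first i bases of s1 and the first j bases of s2. dp[i][j] = dp[i-1][j-1]+1 when the i-th and j-th bases match, else max(dp[i-1][j], dp[i][j-1]).
    ·  G  T  G  C  C  A  A  A  T  C  G
 ·  0  0  0  0  0  0  0  0  0  0  0  0
 C  0  0  0  0  1  1  1  1  1  1  1  1
 G  0  1  1  1  1  1  1  1  1  1  1  2
 T  0  1  2  2  2  2  2  2  2  2  2  2
 C  0  1  2  2  3  3  3  3  3  3  3  3
 A  0  1  2  2  3  3  4  4  4  4  4  4
 T  0  1  2  2  3  3  4  4  4  5  5  5
 C  0  1  2  2  3  4  4  4  4  5  6  6
 T  0  1  2  2  3  4  4  4  4  5  6  6
 G  0  1  2  3  3  4  4  4  4  5  6  7
 G  0  1  2  3  3  4  4  4  4  5  6  7
dp[10][11] = 7. One LCS (by backtracking along matches): GTCATCG.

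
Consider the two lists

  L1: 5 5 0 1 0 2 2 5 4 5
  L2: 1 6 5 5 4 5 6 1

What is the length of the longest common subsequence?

4

Let dp[i][j] be the LCS length of the first i values of L1 and the first j values of L2. dp[i][j] = dp[i-1][j-1]+1 when the i-th and j-th values match, else max(dp[i-1][j], dp[i][j-1]).
    ·  1  6  5  5  4  5  6  1
 ·  0  0  0  0  0  0  0  0  0
 5  0  0  0  1  1  1  1  1  1
 5  0  0  0  1  2  2  2  2  2
 0  0  0  0  1  2  2  2  2  2
 1  0  1  1  1  2  2  2  2  3
 0  0  1  1  1  2  2  2  2  3
 2  0  1  1  1  2  2  2  2  3
 2  0  1  1  1  2  2  2  2  3
 5  0  1  1  2  2  2  3  3  3
 4  0  1  1  2  2  3  3  3  3
 5  0  1  1  2  3  3  4  4  4
dp[10][8] = 4. One LCS (by backtracking along matches): 5, 5, 4, 5.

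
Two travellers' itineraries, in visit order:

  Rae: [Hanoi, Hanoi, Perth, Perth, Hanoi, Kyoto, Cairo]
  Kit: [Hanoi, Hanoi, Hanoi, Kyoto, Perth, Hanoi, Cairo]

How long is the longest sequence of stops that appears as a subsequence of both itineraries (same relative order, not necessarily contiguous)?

Taking Hanoi [1,2], Hanoi [2,3], Perth [4,5], Hanoi [5,6], Cairo [7,7] gives a common subsequence of length 5. dp[7][7] = 5 confirms this is the maximum.

5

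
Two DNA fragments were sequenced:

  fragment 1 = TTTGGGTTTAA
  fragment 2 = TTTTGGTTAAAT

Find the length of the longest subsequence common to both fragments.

9

Let dp[i][j] be the LCS length of the first i bases of fragment 1 and the first j bases of fragment 2. dp[i][j] = dp[i-1][j-1]+1 when the i-th and j-th bases match, else max(dp[i-1][j], dp[i][j-1]).
    ·  T  T  T  T  G  G  T  T  A  A  A  T
 ·  0  0  0  0  0  0  0  0  0  0  0  0  0
 T  0  1  1  1  1  1  1  1  1  1  1  1  1
 T  0  1  2  2  2  2  2  2  2  2  2  2  2
 T  0  1  2  3  3  3  3  3  3  3  3  3  3
 G  0  1  2  3  3  4  4  4  4  4  4  4  4
 G  0  1  2  3  3  4  5  5  5  5  5  5  5
 G  0  1  2  3  3  4  5  5  5  5  5  5  5
 T  0  1  2  3  4  4  5  6  6  6  6  6  6
 T  0  1  2  3  4  4  5  6  7  7  7  7  7
 T  0  1  2  3  4  4  5  6  7  7  7  7  8
 A  0  1  2  3  4  4  5  6  7  8  8  8  8
 A  0  1  2  3  4  4  5  6  7  8  9  9  9
dp[11][12] = 9. One LCS (by backtracking along matches): TTTGGTTAA.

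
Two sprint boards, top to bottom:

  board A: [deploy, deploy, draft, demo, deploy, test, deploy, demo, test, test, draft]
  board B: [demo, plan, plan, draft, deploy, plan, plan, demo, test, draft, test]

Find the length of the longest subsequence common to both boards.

One common subsequence of length 5: draft (board A #3, board B #4), then deploy (board A #5, board B #5), then demo (board A #8, board B #8), then test (board A #9, board B #9), then test (board A #10, board B #11), and the DP table's final entry dp[11][11] is also 5, so no common subsequence is longer.

5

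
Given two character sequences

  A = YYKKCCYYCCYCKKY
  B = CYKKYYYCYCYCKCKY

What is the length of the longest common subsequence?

12

Taking Y at A[2]=B[2], then K at A[3]=B[3], then K at A[4]=B[4], then Y at A[7]=B[6], then Y at A[8]=B[7], then C at A[9]=B[8], then C at A[10]=B[10], then Y at A[11]=B[11], then C at A[12]=B[12], then K at A[13]=B[13], then K at A[14]=B[15], then Y at A[15]=B[16] gives a common subsequence of length 12, and the DP table's final entry dp[15][16] is also 12, so no common subsequence is longer.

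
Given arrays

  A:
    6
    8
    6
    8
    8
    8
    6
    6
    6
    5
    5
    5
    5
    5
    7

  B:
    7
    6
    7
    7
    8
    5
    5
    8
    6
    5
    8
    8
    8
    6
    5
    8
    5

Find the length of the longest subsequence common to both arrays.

9

One common subsequence of length 9: 6 at A[1]=B[2], then 8 at A[2]=B[8], then 6 at A[3]=B[9], then 8 at A[4]=B[11], then 8 at A[5]=B[12], then 8 at A[6]=B[13], then 6 at A[9]=B[14], then 5 at A[10]=B[15], then 5 at A[14]=B[17]. Since dp[15][17] = 9, nothing longer is possible.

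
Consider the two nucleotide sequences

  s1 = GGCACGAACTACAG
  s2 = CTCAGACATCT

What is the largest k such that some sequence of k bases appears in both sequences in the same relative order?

7

Match C at s1[3]=s2[3], A at s1[4]=s2[4], G at s1[6]=s2[5], A at s1[7]=s2[6], A at s1[8]=s2[8], C at s1[9]=s2[10], T at s1[10]=s2[11] — 7 bases in the same relative order in both. Since dp[14][11] = 7, nothing longer is possible.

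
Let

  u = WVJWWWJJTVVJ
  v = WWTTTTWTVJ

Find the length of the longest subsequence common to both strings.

Match W (u #1, v #1) → W (u #4, v #2) → W (u #6, v #7) → T (u #9, v #8) → V (u #11, v #9) → J (u #12, v #10) — 6 characters in the same relative order in both. Since dp[12][10] = 6, nothing longer is possible.

6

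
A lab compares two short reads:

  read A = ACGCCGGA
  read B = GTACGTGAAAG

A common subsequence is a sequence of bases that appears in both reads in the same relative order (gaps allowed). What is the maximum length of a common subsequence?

Pick A (read A #1, read B #3) → C (read A #2, read B #4) → G (read A #3, read B #5) → G (read A #6, read B #7) → G (read A #7, read B #11); all 5 bases appear in both, in order. Since dp[8][11] = 5, nothing longer is possible.

5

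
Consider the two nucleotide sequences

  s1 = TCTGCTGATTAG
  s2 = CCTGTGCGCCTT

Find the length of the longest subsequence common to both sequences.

7

One common subsequence of length 7: T [1,3]; then T [3,5]; then G [4,6]; then C [5,7]; then G [7,8]; then T [9,11]; then T [10,12], and the DP table's final entry dp[12][12] is also 7, so no common subsequence is longer.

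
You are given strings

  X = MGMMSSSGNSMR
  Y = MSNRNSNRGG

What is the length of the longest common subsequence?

Let dp[i][j] be the LCS length of the first i characters of X and the first j characters of Y. dp[i][j] = dp[i-1][j-1]+1 when the i-th and j-th characters match, else max(dp[i-1][j], dp[i][j-1]).
    ·  M  S  N  R  N  S  N  R  G  G
 ·  0  0  0  0  0  0  0  0  0  0  0
 M  0  1  1  1  1  1  1  1  1  1  1
 G  0  1  1  1  1  1  1  1  1  2  2
 M  0  1  1  1  1  1  1  1  1  2  2
 M  0  1  1  1  1  1  1  1  1  2  2
 S  0  1  2  2  2  2  2  2  2  2  2
 S  0  1  2  2  2  2  3  3  3  3  3
 S  0  1  2  2  2  2  3  3  3  3  3
 G  0  1  2  2  2  2  3  3  3  4  4
 N  0  1  2  3  3  3  3  4  4  4  4
 S  0  1  2  3  3  3  4  4  4  4  4
 M  0  1  2  3  3  3  4  4  4  4  4
 R  0  1  2  3  4  4  4  4  5  5  5
dp[12][10] = 5. One LCS (by backtracking along matches): MSSNR.

5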